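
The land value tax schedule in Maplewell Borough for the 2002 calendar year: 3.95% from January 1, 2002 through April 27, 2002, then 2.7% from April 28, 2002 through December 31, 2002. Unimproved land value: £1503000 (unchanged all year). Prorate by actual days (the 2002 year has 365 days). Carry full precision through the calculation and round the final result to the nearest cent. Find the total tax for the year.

£46603.29

January 1 – April 27, 2002: 117 days at 3.95% → £1503000 × 3.95% × 117/365 = £19030.4507
April 28 – December 31, 2002: 248 days at 2.7% → £1503000 × 2.7% × 248/365 = £27572.8438
Total = £46603.2945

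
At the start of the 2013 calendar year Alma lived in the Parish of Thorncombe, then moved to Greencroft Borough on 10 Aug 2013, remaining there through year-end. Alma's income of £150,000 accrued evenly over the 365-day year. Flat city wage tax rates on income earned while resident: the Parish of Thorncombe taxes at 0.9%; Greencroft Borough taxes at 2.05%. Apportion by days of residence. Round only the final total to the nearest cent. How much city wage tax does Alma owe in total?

The Parish of Thorncombe, 1 Jan – 9 Aug 2013: 221 days → £150,000 × 0.9% × 221/365 = £817.3973
Greencroft Borough, 10 Aug – 31 Dec 2013: 144 days → £150,000 × 2.05% × 144/365 = £1,213.1507
Total = £2,030.5479

£2,030.55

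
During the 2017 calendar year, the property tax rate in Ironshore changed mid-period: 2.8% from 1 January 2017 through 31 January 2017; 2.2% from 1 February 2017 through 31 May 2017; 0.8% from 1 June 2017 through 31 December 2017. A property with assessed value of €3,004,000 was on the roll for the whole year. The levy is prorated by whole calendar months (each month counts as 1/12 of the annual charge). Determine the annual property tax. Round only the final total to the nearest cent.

1 January – 31 January 2017: 1 month at 2.8% → €3,004,000 × 2.8% × 1/12 = €7,009.3333
1 February – 31 May 2017: 4 months at 2.2% → €3,004,000 × 2.2% × 4/12 = €22,029.3333
1 June – 31 December 2017: 7 months at 0.8% → €3,004,000 × 0.8% × 7/12 = €14,018.6667
Total = €43,057.3333

€43,057.33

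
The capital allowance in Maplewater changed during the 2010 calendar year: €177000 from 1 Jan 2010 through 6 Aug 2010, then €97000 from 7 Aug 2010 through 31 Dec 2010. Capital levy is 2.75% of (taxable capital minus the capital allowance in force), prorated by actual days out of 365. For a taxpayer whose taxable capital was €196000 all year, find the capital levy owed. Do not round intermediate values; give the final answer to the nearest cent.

€1408.53

1 Jan – 6 Aug 2010: 218 days, exemption €177000 → (€196000 − €177000) × 2.75% × 218/365 = €312.0685
7 Aug – 31 Dec 2010: 147 days, exemption €97000 → (€196000 − €97000) × 2.75% × 147/365 = €1096.4589
Total = €1408.5274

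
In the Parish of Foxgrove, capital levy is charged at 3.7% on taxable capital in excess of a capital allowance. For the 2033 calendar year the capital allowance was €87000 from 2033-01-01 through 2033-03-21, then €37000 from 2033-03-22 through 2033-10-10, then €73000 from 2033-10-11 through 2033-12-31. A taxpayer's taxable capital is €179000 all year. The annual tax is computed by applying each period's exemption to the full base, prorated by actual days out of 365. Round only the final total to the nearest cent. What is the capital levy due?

2033-01-01 to 2033-03-21: 80 days, exemption €87000 → (€179000 − €87000) × 3.7% × 80/365 = €746.0822
2033-03-22 to 2033-10-10: 203 days, exemption €37000 → (€179000 − €37000) × 3.7% × 203/365 = €2922.0877
2033-10-11 to 2033-12-31: 82 days, exemption €73000 → (€179000 − €73000) × 3.7% × 82/365 = €881.1068
Total = €4549.2767

€4549.28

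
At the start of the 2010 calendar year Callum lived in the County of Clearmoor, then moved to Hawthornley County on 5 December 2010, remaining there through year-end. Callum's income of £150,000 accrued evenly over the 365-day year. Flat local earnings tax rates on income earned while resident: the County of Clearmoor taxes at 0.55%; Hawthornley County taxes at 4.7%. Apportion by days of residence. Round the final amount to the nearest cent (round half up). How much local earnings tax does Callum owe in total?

£1,285.48

The County of Clearmoor, 1 January – 4 December 2010: 338 days → £150,000 × 0.55% × 338/365 = £763.9726
Hawthornley County, 5 December – 31 December 2010: 27 days → £150,000 × 4.7% × 27/365 = £521.5068
Total = £1,285.4795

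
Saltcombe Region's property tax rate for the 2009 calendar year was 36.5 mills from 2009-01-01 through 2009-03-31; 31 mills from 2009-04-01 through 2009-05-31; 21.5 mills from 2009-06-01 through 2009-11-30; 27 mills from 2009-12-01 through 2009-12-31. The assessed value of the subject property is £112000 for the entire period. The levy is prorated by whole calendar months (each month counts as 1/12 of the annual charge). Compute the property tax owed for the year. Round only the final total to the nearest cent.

£3056.67

2009-01-01 to 2009-03-31: 3 months at 36.5 mills → £112000 × 3.65% × 3/12 = £1022.0000
2009-04-01 to 2009-05-31: 2 months at 31 mills → £112000 × 3.1% × 2/12 = £578.6667
2009-06-01 to 2009-11-30: 6 months at 21.5 mills → £112000 × 2.15% × 6/12 = £1204.0000
2009-12-01 to 2009-12-31: 1 month at 27 mills → £112000 × 2.7% × 1/12 = £252.0000
Total = £3056.6667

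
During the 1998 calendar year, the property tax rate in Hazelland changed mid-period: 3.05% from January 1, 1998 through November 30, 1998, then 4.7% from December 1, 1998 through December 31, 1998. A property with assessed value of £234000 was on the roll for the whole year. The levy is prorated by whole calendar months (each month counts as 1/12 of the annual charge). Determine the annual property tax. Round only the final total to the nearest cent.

January 1 – November 30, 1998: 11 months at 3.05% → £234000 × 3.05% × 11/12 = £6542.2500
December 1 – December 31, 1998: 1 month at 4.7% → £234000 × 4.7% × 1/12 = £916.5000
Total = £7458.7500

£7458.75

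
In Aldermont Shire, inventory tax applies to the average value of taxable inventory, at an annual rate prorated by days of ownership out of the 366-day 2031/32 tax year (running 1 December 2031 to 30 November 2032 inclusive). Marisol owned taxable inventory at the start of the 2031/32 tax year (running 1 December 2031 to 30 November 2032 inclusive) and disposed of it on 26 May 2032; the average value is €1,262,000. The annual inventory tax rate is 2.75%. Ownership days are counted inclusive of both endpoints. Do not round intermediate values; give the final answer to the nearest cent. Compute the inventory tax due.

€16,878.39

Days held (1 December 2031 – 26 May 2032): 178 out of 366
Tax = €1,262,000 × 2.75% × 178/366 = €16,878.3880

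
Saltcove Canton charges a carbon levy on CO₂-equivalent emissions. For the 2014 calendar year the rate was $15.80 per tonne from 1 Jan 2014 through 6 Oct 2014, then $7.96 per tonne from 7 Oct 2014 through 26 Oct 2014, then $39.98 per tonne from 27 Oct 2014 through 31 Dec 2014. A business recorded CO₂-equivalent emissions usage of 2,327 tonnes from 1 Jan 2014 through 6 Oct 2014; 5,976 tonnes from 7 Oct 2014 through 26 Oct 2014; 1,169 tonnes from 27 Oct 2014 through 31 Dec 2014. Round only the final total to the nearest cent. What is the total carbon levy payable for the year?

$131,072.18

1 Jan – 6 Oct 2014: 2,327 tonnes at $15.80/tonne → $36,766.60
7 Oct – 26 Oct 2014: 5,976 tonnes at $7.96/tonne → $47,568.96
27 Oct – 31 Dec 2014: 1,169 tonnes at $39.98/tonne → $46,736.62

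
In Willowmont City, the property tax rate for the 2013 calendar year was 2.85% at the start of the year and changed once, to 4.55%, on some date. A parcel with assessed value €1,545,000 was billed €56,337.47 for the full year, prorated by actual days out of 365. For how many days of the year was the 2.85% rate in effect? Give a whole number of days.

Let d = days at the first rate; then 365 − d days at the second rate.
€1,545,000 × [2.85%·d + 4.55%·(365−d)] / 365 = €56,337.47
Solving gives d = 194, so the new rate took effect on 14 Jul 2013.

194 days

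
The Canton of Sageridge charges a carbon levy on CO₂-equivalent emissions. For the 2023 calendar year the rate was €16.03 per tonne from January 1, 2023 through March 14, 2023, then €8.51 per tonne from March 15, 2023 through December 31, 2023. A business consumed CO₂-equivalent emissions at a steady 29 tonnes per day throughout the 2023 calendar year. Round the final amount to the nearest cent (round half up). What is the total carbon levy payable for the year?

€105,998.19

January 1 – March 14, 2023: 73 days × 29 tonnes/day = 2,117 tonnes at €16.03/tonne → €33,935.51
March 15 – December 31, 2023: 292 days × 29 tonnes/day = 8,468 tonnes at €8.51/tonne → €72,062.68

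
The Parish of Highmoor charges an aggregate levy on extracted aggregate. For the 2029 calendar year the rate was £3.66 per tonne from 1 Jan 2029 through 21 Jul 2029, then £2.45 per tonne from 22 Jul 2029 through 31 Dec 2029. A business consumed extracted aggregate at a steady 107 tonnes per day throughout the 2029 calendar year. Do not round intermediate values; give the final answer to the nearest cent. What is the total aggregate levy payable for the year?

1 Jan – 21 Jul 2029: 202 days × 107 tonnes/day = 21,614 tonnes at £3.66/tonne → £79,107.24
22 Jul – 31 Dec 2029: 163 days × 107 tonnes/day = 17,441 tonnes at £2.45/tonne → £42,730.45

£121,837.69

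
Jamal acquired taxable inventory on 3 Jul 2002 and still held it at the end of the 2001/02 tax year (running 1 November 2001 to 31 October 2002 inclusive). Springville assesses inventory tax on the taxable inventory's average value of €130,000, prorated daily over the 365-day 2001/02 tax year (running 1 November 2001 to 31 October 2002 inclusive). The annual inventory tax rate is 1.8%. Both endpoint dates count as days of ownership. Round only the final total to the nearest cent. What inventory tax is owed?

€775.73

Days held (3 Jul – 31 Oct 2002): 121 out of 365
Tax = €130,000 × 1.8% × 121/365 = €775.7260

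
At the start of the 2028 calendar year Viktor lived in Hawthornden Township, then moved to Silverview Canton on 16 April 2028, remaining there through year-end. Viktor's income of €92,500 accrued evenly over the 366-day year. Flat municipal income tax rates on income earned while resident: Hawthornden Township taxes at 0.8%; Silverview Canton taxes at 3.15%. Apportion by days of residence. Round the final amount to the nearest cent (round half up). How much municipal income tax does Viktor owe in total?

Hawthornden Township, 1 January – 15 April 2028: 106 days → €92,500 × 0.8% × 106/366 = €214.3169
Silverview Canton, 16 April – 31 December 2028: 260 days → €92,500 × 3.15% × 260/366 = €2,069.8770
Total = €2,284.1940

€2,284.19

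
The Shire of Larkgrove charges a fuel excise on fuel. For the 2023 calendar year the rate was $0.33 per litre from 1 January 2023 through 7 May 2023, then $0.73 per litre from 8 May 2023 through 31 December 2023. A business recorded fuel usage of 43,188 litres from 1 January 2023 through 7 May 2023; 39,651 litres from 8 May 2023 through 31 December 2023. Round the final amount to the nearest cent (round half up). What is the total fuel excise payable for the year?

$43,197.27

1 January – 7 May 2023: 43,188 litres at $0.33/litre → $14,252.04
8 May – 31 December 2023: 39,651 litres at $0.73/litre → $28,945.23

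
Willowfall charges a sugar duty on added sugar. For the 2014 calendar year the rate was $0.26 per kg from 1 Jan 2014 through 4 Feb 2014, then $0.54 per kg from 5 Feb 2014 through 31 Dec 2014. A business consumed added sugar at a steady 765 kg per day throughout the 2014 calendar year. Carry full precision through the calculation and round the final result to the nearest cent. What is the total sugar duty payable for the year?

$143,284.50

1 Jan – 4 Feb 2014: 35 days × 765 kg/day = 26,775 kg at $0.26/kg → $6,961.50
5 Feb – 31 Dec 2014: 330 days × 765 kg/day = 252,450 kg at $0.54/kg → $136,323.00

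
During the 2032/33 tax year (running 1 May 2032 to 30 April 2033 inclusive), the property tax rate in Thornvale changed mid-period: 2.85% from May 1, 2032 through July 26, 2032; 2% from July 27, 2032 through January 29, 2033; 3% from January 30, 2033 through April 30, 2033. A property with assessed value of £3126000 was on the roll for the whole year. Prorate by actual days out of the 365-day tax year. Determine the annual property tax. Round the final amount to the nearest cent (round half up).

May 1 – July 26, 2032: 87 days at 2.85% → £3126000 × 2.85% × 87/365 = £21235.3890
July 27, 2032 – January 29, 2033: 187 days at 2% → £3126000 × 2% × 187/365 = £32030.7945
January 30 – April 30, 2033: 91 days at 3% → £3126000 × 3% × 91/365 = £23380.7671
Total = £76646.9507

£76646.95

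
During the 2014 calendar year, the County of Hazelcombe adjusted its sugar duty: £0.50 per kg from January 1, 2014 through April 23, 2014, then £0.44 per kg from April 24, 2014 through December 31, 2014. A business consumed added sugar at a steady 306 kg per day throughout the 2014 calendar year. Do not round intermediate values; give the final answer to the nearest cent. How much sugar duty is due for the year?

£51218.28

January 1 – April 23, 2014: 113 days × 306 kg/day = 34,578 kg at £0.50/kg → £17289.00
April 24 – December 31, 2014: 252 days × 306 kg/day = 77,112 kg at £0.44/kg → £33929.28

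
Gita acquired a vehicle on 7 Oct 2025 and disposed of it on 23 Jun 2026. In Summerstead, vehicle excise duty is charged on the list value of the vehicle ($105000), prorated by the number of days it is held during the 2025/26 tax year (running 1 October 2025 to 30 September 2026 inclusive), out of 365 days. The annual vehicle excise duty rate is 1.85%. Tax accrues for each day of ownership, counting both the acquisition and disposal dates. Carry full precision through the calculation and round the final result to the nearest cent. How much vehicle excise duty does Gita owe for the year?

Days held (7 Oct 2025 – 23 Jun 2026): 260 out of 365
Tax = $105000 × 1.85% × 260/365 = $1383.6986

$1383.70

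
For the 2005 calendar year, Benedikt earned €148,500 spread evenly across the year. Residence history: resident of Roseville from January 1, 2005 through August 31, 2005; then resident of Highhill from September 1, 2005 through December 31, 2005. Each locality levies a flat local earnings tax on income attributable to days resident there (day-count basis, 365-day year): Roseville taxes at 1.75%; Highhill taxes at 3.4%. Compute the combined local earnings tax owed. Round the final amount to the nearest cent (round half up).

€3,417.74

Roseville, January 1 – August 31, 2005: 243 days → €148,500 × 1.75% × 243/365 = €1,730.1267
Highhill, September 1 – December 31, 2005: 122 days → €148,500 × 3.4% × 122/365 = €1,687.6110
Total = €3,417.7377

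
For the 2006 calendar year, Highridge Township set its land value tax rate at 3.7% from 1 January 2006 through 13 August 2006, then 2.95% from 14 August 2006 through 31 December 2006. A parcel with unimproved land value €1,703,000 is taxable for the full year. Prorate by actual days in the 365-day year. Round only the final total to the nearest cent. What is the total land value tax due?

€58,111.96

1 January – 13 August 2006: 225 days at 3.7% → €1,703,000 × 3.7% × 225/365 = €38,842.3973
14 August – 31 December 2006: 140 days at 2.95% → €1,703,000 × 2.95% × 140/365 = €19,269.5616
Total = €58,111.9589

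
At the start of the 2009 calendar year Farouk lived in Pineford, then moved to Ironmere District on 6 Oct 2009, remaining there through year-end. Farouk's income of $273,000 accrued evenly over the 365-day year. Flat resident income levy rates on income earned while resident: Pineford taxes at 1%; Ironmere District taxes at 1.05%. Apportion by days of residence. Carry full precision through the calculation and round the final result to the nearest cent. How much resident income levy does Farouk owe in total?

$2,762.54

Pineford, 1 Jan – 5 Oct 2009: 278 days → $273,000 × 1% × 278/365 = $2,079.2877
Ironmere District, 6 Oct – 31 Dec 2009: 87 days → $273,000 × 1.05% × 87/365 = $683.2479
Total = $2,762.5356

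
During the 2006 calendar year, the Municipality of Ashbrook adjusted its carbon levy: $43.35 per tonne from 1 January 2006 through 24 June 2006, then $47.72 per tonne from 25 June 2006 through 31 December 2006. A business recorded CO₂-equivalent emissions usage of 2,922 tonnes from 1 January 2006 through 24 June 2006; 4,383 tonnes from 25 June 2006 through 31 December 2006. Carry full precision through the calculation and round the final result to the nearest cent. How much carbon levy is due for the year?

$335,825.46

1 January – 24 June 2006: 2,922 tonnes at $43.35/tonne → $126,668.70
25 June – 31 December 2006: 4,383 tonnes at $47.72/tonne → $209,156.76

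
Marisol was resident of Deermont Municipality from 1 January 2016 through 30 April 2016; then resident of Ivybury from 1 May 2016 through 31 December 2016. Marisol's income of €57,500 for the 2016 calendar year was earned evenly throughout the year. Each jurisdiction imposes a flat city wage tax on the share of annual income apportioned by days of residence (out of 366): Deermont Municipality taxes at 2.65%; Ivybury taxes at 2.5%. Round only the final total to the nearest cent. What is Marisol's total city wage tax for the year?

€1,466.01

Deermont Municipality, 1 January – 30 April 2016: 121 days → €57,500 × 2.65% × 121/366 = €503.7534
Ivybury, 1 May – 31 December 2016: 245 days → €57,500 × 2.5% × 245/366 = €962.2609
Total = €1,466.0143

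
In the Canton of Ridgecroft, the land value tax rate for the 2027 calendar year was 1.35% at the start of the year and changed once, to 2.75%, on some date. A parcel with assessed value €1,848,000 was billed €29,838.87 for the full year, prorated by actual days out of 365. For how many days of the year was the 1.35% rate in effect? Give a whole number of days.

296 days

Let d = days at the first rate; then 365 − d days at the second rate.
€1,848,000 × [1.35%·d + 2.75%·(365−d)] / 365 = €29,838.87
Solving gives d = 296, so the new rate took effect on 24 Oct 2027.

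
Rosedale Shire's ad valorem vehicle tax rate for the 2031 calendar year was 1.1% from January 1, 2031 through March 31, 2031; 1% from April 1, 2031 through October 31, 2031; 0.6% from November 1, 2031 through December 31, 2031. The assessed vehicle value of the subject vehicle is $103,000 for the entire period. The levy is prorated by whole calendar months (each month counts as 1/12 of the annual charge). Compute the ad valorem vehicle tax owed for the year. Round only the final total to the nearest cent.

January 1 – March 31, 2031: 3 months at 1.1% → $103,000 × 1.1% × 3/12 = $283.2500
April 1 – October 31, 2031: 7 months at 1% → $103,000 × 1% × 7/12 = $600.8333
November 1 – December 31, 2031: 2 months at 0.6% → $103,000 × 0.6% × 2/12 = $103.0000
Total = $987.0833

$987.08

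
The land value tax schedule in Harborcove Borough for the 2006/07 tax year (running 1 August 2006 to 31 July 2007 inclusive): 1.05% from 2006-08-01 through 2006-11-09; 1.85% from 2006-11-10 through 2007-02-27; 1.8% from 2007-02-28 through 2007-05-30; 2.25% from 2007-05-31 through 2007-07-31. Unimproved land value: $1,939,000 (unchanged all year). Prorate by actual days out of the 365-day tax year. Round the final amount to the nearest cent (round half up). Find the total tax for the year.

2006-08-01 to 2006-11-09: 101 days at 1.05% → $1,939,000 × 1.05% × 101/365 = $5,633.7247
2006-11-10 to 2007-02-27: 110 days at 1.85% → $1,939,000 × 1.85% × 110/365 = $10,810.5890
2007-02-28 to 2007-05-30: 92 days at 1.8% → $1,939,000 × 1.8% × 92/365 = $8,797.2164
2007-05-31 to 2007-07-31: 62 days at 2.25% → $1,939,000 × 2.25% × 62/365 = $7,410.6986
Total = $32,652.2288

$32,652.23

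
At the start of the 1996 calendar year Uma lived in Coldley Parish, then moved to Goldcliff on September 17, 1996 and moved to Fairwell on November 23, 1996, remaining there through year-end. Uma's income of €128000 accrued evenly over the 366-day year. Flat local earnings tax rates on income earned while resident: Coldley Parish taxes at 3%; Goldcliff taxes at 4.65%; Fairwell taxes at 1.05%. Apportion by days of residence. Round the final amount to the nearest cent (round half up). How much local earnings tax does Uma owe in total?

€3960.66

Coldley Parish, January 1 – September 16, 1996: 260 days → €128000 × 3% × 260/366 = €2727.8689
Goldcliff, September 17 – November 22, 1996: 67 days → €128000 × 4.65% × 67/366 = €1089.5738
Fairwell, November 23 – December 31, 1996: 39 days → €128000 × 1.05% × 39/366 = €143.2131
Total = €3960.6557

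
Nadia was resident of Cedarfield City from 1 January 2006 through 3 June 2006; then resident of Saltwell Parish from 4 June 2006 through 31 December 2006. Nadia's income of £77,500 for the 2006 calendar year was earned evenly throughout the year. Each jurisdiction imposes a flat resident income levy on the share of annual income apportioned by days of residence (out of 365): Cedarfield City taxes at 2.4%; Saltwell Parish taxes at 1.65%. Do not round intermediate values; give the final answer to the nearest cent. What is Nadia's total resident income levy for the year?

Cedarfield City, 1 January – 3 June 2006: 154 days → £77,500 × 2.4% × 154/365 = £784.7671
Saltwell Parish, 4 June – 31 December 2006: 211 days → £77,500 × 1.65% × 211/365 = £739.2226
Total = £1,523.9897

£1,523.99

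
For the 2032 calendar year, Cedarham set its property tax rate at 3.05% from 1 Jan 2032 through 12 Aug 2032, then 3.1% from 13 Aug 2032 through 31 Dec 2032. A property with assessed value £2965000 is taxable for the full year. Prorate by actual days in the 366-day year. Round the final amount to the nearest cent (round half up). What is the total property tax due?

£91003.63

1 Jan – 12 Aug 2032: 225 days at 3.05% → £2965000 × 3.05% × 225/366 = £55593.7500
13 Aug – 31 Dec 2032: 141 days at 3.1% → £2965000 × 3.1% × 141/366 = £35409.8770
Total = £91003.6270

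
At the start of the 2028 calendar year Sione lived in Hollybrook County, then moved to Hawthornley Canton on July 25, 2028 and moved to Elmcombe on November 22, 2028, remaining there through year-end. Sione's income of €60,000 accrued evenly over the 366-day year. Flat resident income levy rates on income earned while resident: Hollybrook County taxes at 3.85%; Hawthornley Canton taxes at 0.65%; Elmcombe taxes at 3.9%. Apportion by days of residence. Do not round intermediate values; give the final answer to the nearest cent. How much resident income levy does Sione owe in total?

€1,683.77

Hollybrook County, January 1 – July 24, 2028: 206 days → €60,000 × 3.85% × 206/366 = €1,300.1639
Hawthornley Canton, July 25 – November 21, 2028: 120 days → €60,000 × 0.65% × 120/366 = €127.8689
Elmcombe, November 22 – December 31, 2028: 40 days → €60,000 × 3.9% × 40/366 = €255.7377
Total = €1,683.7705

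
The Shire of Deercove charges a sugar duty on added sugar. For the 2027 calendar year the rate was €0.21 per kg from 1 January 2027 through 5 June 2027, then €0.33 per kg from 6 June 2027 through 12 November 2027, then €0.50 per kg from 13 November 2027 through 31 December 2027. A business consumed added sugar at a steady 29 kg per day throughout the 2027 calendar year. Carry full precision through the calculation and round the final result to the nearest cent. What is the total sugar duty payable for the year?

1 January – 5 June 2027: 156 days × 29 kg/day = 4,524 kg at €0.21/kg → €950.04
6 June – 12 November 2027: 160 days × 29 kg/day = 4,640 kg at €0.33/kg → €1531.20
13 November – 31 December 2027: 49 days × 29 kg/day = 1,421 kg at €0.50/kg → €710.50

€3191.74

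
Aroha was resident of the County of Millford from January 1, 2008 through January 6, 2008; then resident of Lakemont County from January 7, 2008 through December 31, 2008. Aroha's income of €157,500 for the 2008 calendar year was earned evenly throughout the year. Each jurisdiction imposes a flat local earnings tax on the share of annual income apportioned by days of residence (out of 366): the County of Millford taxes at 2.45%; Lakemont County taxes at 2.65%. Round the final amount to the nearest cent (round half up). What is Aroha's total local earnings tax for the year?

€4,168.59

The County of Millford, January 1 – January 6, 2008: 6 days → €157,500 × 2.45% × 6/366 = €63.2582
Lakemont County, January 7 – December 31, 2008: 360 days → €157,500 × 2.65% × 360/366 = €4,105.3279
Total = €4,168.5861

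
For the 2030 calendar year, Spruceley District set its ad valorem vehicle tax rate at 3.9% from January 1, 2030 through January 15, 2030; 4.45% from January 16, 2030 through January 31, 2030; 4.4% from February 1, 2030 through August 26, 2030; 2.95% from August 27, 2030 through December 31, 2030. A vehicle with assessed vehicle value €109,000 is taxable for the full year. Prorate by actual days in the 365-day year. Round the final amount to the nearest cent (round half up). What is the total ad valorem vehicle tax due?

January 1 – January 15, 2030: 15 days at 3.9% → €109,000 × 3.9% × 15/365 = €174.6986
January 16 – January 31, 2030: 16 days at 4.45% → €109,000 × 4.45% × 16/365 = €212.6247
February 1 – August 26, 2030: 207 days at 4.4% → €109,000 × 4.4% × 207/365 = €2,719.9233
August 27 – December 31, 2030: 127 days at 2.95% → €109,000 × 2.95% × 127/365 = €1,118.8178
Total = €4,226.0644

€4,226.06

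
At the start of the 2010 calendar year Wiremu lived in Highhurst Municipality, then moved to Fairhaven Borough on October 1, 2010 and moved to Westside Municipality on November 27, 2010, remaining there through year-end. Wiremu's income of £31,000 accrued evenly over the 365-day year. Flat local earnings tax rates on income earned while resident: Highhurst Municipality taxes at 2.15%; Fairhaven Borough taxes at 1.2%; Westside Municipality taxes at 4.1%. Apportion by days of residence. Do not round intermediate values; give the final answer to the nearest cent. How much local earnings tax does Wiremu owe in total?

Highhurst Municipality, January 1 – September 30, 2010: 273 days → £31,000 × 2.15% × 273/365 = £498.5055
Fairhaven Borough, October 1 – November 26, 2010: 57 days → £31,000 × 1.2% × 57/365 = £58.0932
Westside Municipality, November 27 – December 31, 2010: 35 days → £31,000 × 4.1% × 35/365 = £121.8767
Total = £678.4753

£678.48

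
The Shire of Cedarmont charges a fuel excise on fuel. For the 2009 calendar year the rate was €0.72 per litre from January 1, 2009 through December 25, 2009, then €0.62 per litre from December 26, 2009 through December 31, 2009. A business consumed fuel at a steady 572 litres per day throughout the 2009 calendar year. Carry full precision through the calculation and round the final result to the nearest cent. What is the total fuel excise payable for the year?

€149,978.40

January 1 – December 25, 2009: 359 days × 572 litres/day = 205,348 litres at €0.72/litre → €147,850.56
December 26 – December 31, 2009: 6 days × 572 litres/day = 3,432 litres at €0.62/litre → €2,127.84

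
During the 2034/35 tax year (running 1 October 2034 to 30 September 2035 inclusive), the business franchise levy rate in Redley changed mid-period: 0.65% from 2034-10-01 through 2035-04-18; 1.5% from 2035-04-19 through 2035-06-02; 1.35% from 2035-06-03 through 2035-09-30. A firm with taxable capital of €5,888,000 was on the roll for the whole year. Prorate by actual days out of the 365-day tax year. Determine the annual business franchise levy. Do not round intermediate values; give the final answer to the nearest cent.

€57,992.77

2034-10-01 to 2035-04-18: 200 days at 0.65% → €5,888,000 × 0.65% × 200/365 = €20,970.9589
2035-04-19 to 2035-06-02: 45 days at 1.5% → €5,888,000 × 1.5% × 45/365 = €10,888.7671
2035-06-03 to 2035-09-30: 120 days at 1.35% → €5,888,000 × 1.35% × 120/365 = €26,133.0411
Total = €57,992.7671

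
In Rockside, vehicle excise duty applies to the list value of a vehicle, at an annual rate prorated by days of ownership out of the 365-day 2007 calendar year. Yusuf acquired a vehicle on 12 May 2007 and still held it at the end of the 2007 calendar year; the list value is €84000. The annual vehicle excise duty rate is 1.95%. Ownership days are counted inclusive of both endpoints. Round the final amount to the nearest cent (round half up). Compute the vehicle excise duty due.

Days held (12 May – 31 Dec 2007): 234 out of 365
Tax = €84000 × 1.95% × 234/365 = €1050.1151

€1050.12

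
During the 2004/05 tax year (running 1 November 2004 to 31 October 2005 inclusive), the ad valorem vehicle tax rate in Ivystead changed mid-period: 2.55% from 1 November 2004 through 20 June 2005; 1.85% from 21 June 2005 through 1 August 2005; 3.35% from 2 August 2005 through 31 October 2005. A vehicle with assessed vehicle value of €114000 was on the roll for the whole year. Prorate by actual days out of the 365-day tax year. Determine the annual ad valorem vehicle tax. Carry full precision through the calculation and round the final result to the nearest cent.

1 November 2004 – 20 June 2005: 232 days at 2.55% → €114000 × 2.55% × 232/365 = €1847.7370
21 June – 1 August 2005: 42 days at 1.85% → €114000 × 1.85% × 42/365 = €242.6795
2 August – 31 October 2005: 91 days at 3.35% → €114000 × 3.35% × 91/365 = €952.1342
Total = €3042.5507

€3042.55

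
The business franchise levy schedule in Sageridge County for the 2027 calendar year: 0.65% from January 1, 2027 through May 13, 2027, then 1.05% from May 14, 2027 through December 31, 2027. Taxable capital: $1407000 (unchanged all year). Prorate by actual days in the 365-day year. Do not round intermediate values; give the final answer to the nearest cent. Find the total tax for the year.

January 1 – May 13, 2027: 133 days at 0.65% → $1407000 × 0.65% × 133/365 = $3332.4699
May 14 – December 31, 2027: 232 days at 1.05% → $1407000 × 1.05% × 232/365 = $9390.2795
Total = $12722.7493

$12722.75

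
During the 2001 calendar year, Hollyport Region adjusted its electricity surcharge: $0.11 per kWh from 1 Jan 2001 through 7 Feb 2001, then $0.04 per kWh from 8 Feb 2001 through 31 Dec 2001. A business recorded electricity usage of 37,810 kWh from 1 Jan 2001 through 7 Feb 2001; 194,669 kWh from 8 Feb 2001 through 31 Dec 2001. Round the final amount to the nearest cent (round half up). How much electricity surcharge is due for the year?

1 Jan – 7 Feb 2001: 37,810 kWh at $0.11/kWh → $4159.10
8 Feb – 31 Dec 2001: 194,669 kWh at $0.04/kWh → $7786.76

$11945.86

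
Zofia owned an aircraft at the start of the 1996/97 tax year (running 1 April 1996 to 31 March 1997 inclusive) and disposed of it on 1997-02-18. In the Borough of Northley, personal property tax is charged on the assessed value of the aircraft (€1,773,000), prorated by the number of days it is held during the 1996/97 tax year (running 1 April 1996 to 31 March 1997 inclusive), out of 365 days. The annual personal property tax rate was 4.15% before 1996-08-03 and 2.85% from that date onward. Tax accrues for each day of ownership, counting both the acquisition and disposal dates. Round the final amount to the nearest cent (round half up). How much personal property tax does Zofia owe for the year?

1996-04-01 to 1996-08-02: 124 days at 4.15% → €1,773,000 × 4.15% × 124/365 = €24,996.8712
1996-08-03 to 1997-02-18: 200 days at 2.85% → €1,773,000 × 2.85% × 200/365 = €27,687.9452
Total = €52,684.8164

€52,684.82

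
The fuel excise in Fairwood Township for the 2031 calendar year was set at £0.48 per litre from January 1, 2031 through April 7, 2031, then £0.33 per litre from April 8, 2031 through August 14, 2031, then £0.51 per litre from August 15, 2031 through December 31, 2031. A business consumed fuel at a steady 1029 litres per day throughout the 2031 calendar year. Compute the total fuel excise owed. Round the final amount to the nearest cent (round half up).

£164,660.58

January 1 – April 7, 2031: 97 days × 1029 litres/day = 99,813 litres at £0.48/litre → £47,910.24
April 8 – August 14, 2031: 129 days × 1029 litres/day = 132,741 litres at £0.33/litre → £43,804.53
August 15 – December 31, 2031: 139 days × 1029 litres/day = 143,031 litres at £0.51/litre → £72,945.81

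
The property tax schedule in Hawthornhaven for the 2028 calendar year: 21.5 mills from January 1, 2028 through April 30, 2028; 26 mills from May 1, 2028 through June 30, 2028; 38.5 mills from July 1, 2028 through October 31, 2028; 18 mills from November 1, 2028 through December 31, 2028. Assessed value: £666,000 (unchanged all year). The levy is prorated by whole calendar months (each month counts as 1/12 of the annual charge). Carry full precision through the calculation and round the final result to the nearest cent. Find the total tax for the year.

January 1 – April 30, 2028: 4 months at 21.5 mills → £666,000 × 2.15% × 4/12 = £4,773.0000
May 1 – June 30, 2028: 2 months at 26 mills → £666,000 × 2.6% × 2/12 = £2,886.0000
July 1 – October 31, 2028: 4 months at 38.5 mills → £666,000 × 3.85% × 4/12 = £8,547.0000
November 1 – December 31, 2028: 2 months at 18 mills → £666,000 × 1.8% × 2/12 = £1,998.0000
Total = £18,204.0000

£18,204.00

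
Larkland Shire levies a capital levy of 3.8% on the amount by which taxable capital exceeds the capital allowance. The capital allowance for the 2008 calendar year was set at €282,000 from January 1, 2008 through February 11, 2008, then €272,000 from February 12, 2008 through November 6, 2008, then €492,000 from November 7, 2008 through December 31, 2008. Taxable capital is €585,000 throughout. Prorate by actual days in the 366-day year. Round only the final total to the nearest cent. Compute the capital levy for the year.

€10,594.11

January 1 – February 11, 2008: 42 days, exemption €282,000 → (€585,000 − €282,000) × 3.8% × 42/366 = €1,321.2787
February 12 – November 6, 2008: 269 days, exemption €272,000 → (€585,000 − €272,000) × 3.8% × 269/366 = €8,741.7650
November 7 – December 31, 2008: 55 days, exemption €492,000 → (€585,000 − €492,000) × 3.8% × 55/366 = €531.0656
Total = €10,594.1093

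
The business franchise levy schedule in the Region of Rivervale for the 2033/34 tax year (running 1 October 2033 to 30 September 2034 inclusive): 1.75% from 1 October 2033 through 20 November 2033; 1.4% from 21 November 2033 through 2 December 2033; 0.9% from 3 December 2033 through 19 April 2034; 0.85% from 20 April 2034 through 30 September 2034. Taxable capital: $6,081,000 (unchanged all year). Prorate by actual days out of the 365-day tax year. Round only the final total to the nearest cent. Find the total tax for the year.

1 October – 20 November 2033: 51 days at 1.75% → $6,081,000 × 1.75% × 51/365 = $14,869.2945
21 November – 2 December 2033: 12 days at 1.4% → $6,081,000 × 1.4% × 12/365 = $2,798.9260
3 December 2033 – 19 April 2034: 138 days at 0.9% → $6,081,000 × 0.9% × 138/365 = $20,692.0603
20 April – 30 September 2034: 164 days at 0.85% → $6,081,000 × 0.85% × 164/365 = $23,224.4219
Total = $61,584.7027

$61,584.70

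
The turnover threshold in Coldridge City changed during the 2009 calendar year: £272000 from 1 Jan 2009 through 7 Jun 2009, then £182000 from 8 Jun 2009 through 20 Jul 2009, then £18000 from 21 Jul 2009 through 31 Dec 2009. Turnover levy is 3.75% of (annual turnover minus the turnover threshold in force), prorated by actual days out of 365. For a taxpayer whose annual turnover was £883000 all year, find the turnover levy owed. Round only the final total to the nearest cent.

1 Jan – 7 Jun 2009: 158 days, exemption £272000 → (£883000 − £272000) × 3.75% × 158/365 = £9918.2877
8 Jun – 20 Jul 2009: 43 days, exemption £182000 → (£883000 − £182000) × 3.75% × 43/365 = £3096.8836
21 Jul – 31 Dec 2009: 164 days, exemption £18000 → (£883000 − £18000) × 3.75% × 164/365 = £14574.6575
Total = £27589.8288

£27589.83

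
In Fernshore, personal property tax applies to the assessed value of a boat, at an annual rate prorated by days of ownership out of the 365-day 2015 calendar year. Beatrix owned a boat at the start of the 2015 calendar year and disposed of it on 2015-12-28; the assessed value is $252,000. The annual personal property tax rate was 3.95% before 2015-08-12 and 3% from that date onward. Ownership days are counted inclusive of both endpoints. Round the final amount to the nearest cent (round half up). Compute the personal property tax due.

2015-01-01 to 2015-08-11: 223 days at 3.95% → $252,000 × 3.95% × 223/365 = $6,081.4849
2015-08-12 to 2015-12-28: 139 days at 3% → $252,000 × 3% × 139/365 = $2,879.0137
Total = $8,960.4986

$8,960.50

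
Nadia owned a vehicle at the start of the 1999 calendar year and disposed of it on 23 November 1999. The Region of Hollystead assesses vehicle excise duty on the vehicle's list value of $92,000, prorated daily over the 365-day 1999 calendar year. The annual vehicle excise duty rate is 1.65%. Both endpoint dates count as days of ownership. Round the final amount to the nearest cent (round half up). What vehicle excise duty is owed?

Days held (1 January – 23 November 1999): 327 out of 365
Tax = $92,000 × 1.65% × 327/365 = $1,359.9616

$1,359.96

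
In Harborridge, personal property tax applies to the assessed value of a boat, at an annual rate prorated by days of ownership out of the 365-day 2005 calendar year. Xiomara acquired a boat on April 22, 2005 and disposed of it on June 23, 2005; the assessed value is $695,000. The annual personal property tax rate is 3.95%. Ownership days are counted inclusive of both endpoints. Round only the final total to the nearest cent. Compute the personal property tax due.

Days held (April 22 – June 23, 2005): 63 out of 365
Tax = $695,000 × 3.95% × 63/365 = $4,738.3767

$4,738.38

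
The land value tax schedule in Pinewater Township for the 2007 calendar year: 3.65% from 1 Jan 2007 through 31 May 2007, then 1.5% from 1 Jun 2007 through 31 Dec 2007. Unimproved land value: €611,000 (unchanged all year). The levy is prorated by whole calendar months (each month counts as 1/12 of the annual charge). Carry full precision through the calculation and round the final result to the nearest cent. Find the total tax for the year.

1 Jan – 31 May 2007: 5 months at 3.65% → €611,000 × 3.65% × 5/12 = €9,292.2917
1 Jun – 31 Dec 2007: 7 months at 1.5% → €611,000 × 1.5% × 7/12 = €5,346.2500
Total = €14,638.5417

€14,638.54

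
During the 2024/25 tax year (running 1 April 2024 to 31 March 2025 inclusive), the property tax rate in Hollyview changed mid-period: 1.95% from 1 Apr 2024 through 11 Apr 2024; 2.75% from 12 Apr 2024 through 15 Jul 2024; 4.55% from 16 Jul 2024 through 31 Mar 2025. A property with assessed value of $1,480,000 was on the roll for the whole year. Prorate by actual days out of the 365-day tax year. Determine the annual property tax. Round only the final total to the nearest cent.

1 Apr – 11 Apr 2024: 11 days at 1.95% → $1,480,000 × 1.95% × 11/365 = $869.7534
12 Apr – 15 Jul 2024: 95 days at 2.75% → $1,480,000 × 2.75% × 95/365 = $10,593.1507
16 Jul 2024 – 31 Mar 2025: 259 days at 4.55% → $1,480,000 × 4.55% × 259/365 = $47,783.7260
Total = $59,246.6301

$59,246.63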